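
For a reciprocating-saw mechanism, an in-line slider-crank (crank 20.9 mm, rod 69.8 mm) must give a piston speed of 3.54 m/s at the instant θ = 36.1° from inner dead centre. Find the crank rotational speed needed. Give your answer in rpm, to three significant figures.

2200

For an in-line slider-crank, |v_piston| = rω|sinθ|·[1 + r cosθ/√(L² − r² sin²θ)].
With r = 0.0209 m, L = 0.0698 m, θ = 36.1°: the bracketed kinematic factor |dx/dθ| = 0.015341 m.
ω = v/|dx/dθ| = 3.54/0.015341 = 230.76 rad/s.
N = 60ω/(2π) = 2203.6 rpm.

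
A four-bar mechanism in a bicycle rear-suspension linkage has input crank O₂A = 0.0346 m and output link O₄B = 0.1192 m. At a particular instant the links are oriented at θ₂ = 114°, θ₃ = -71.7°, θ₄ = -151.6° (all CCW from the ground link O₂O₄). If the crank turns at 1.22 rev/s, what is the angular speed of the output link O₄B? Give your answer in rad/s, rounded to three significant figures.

0.224

ω₂ = 7.665 rad/s (from 1.22 rev/s).
Differentiating the loop-closure r₂e^{iθ₂}+r₃e^{iθ₃}=r₁+r₄e^{iθ₄} gives r₂ω₂e^{iθ₂}+r₃ω₃e^{iθ₃}=r₄ω₄e^{iθ₄}.
Eliminating the other unknown: ω₄ = r₂ω₂ sin(θ₂−θ₃) / [r₄ sin(θ₄−θ₃)].
Numerator sine = -0.09932; denominator sine = -0.98450.
Result = 0.0346·7.665·(-0.09932) / (0.1192·(-0.98450)) = +0.22447 rad/s; magnitude 0.22447 rad/s.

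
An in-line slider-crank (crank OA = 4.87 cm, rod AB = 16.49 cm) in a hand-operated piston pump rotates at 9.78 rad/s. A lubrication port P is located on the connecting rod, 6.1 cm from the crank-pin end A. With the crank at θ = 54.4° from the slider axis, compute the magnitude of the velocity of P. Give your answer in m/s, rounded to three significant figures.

ω = 9.78 rad/s.  Crank-pin speed |V_A| = rω = 0.47629 m/s, perpendicular to OA.
Rod angle: sinφ = −(r/L) sinθ ⇒ φ = -13.894°; ω_rod = −rω cosθ/√(L²−r²sin²θ) = -1.732 rad/s.
V_P = V_A + ω_rod × AP, with AP = 0.061 m along the rod.
Components: V_Px = −rω sinθ − a·ω_rod·sinφ = -0.41264 m/s;  V_Py = rω cosθ + a·ω_rod·cosφ = +0.17469 m/s.
|V_P| = √(V_Px² + V_Py²) = 0.4481 m/s.

0.448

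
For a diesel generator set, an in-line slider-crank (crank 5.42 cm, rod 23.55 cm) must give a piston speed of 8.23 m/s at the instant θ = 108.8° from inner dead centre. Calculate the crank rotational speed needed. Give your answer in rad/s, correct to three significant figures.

For an in-line slider-crank, |v_piston| = rω|sinθ|·[1 + r cosθ/√(L² − r² sin²θ)].
With r = 0.0542 m, L = 0.2355 m, θ = 108.8°: the bracketed kinematic factor |dx/dθ| = 0.047409 m.
ω = v/|dx/dθ| = 8.23/0.047409 = 173.59 rad/s.

174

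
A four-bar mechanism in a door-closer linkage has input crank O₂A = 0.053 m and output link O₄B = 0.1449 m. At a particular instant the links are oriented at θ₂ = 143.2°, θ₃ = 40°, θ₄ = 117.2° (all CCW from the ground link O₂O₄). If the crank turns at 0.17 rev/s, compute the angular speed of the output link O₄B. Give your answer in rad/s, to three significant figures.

ω₂ = 1.068 rad/s (from 0.17 rev/s).
Differentiating the loop-closure r₂e^{iθ₂}+r₃e^{iθ₃}=r₁+r₄e^{iθ₄} gives r₂ω₂e^{iθ₂}+r₃ω₃e^{iθ₃}=r₄ω₄e^{iθ₄}.
Eliminating the other unknown: ω₄ = r₂ω₂ sin(θ₂−θ₃) / [r₄ sin(θ₄−θ₃)].
Numerator sine = +0.97358; denominator sine = +0.97515.
Result = 0.053·1.068·(+0.97358) / (0.1449·(+0.97515)) = +0.39006 rad/s; magnitude 0.39006 rad/s.

0.390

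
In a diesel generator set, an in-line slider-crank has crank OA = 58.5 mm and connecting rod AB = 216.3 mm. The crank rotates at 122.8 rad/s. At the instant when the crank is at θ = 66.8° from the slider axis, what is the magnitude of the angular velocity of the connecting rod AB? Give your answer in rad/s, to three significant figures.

13.5

ω = 122.8 rad/s
The rod makes angle φ with the slider axis where L sinφ = r sinθ; differentiating, L cosφ·φ̇ = r ω cosθ.
L cosφ = √(L² − r² sin²θ) = 0.20951 m.
|ω_rod| = r ω |cosθ| / √(L² − r² sin²θ) = 0.0585·122.8·0.39394/0.20951 = 13.508 rad/s.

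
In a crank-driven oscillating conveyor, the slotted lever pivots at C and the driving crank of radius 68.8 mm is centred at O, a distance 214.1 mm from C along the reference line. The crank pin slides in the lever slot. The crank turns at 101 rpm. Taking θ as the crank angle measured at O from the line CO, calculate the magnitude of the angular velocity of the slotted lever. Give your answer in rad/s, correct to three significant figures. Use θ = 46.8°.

2.22

ω = 10.58 rad/s (from 101 rpm).
Crank pin A relative to C: A = (d + r cosθ, r sinθ); lever angle φ = atan2(r sinθ, d + r cosθ).
Differentiating tanφ: φ̇ = rω(d cosθ + r)/(d² + r² + 2dr cosθ).
d² + r² + 2dr cosθ = |CA|² = 0.0707391 m²;  d cosθ + r = +0.21536 m.
|ω_lever| = |0.0688·10.58·+0.21536| / 0.0707391 = 2.2154 rad/s.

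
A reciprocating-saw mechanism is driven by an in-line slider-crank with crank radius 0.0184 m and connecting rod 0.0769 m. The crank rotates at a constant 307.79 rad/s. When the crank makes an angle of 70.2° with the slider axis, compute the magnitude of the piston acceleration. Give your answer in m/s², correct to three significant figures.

263

ω = 307.8 rad/s
x(θ) = r cosθ + √(L² − r² sin²θ); with ω constant, a = ω²·d²x/dθ².
d²x/dθ² = −r cosθ − r²(cos2θ)/√u − r⁴ sin²2θ/(4u^{3/2}),  u = L² − r² sin²θ = 0.0056139 m².
Substituting r = 0.0184 m, L = 0.0769 m, θ = 70.2°: d²x/dθ² = -0.0027788 m.
a = ω²·d²x/dθ² = (307.8)²·(-0.0027788) = -263.25 m/s²;  |a| = 263.25 m/s².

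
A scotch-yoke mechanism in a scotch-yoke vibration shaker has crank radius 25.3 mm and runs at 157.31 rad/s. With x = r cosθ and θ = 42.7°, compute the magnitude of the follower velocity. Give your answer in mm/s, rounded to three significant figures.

2700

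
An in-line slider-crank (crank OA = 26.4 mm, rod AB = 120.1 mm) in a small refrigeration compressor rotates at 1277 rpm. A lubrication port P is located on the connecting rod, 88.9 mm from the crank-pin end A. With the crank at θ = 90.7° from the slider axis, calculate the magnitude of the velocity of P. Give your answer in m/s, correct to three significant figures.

3.52

ω = 133.7 rad/s.  Crank-pin speed |V_A| = rω = 3.5304 m/s, perpendicular to OA.
Rod angle: sinφ = −(r/L) sinθ ⇒ φ = -12.697°; ω_rod = −rω cosθ/√(L²−r²sin²θ) = +0.36813 rad/s.
V_P = V_A + ω_rod × AP, with AP = 0.0889 m along the rod.
Components: V_Px = −rω sinθ − a·ω_rod·sinφ = -3.5229 m/s;  V_Py = rω cosθ + a·ω_rod·cosφ = -0.011205 m/s.
|V_P| = √(V_Px² + V_Py²) = 3.523 m/s.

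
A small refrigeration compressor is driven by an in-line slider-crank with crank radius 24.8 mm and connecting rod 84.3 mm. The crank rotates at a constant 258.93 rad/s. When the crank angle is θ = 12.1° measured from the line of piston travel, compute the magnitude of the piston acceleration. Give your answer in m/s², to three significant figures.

ω = 258.9 rad/s
x(θ) = r cosθ + √(L² − r² sin²θ); with ω constant, a = ω²·d²x/dθ².
d²x/dθ² = −r cosθ − r²(cos2θ)/√u − r⁴ sin²2θ/(4u^{3/2}),  u = L² − r² sin²θ = 0.00707947 m².
Substituting r = 0.0248 m, L = 0.0843 m, θ = 12.1°: d²x/dθ² = -0.030943 m.
a = ω²·d²x/dθ² = (258.9)²·(-0.030943) = -2074.6 m/s²;  |a| = 2074.6 m/s².

2070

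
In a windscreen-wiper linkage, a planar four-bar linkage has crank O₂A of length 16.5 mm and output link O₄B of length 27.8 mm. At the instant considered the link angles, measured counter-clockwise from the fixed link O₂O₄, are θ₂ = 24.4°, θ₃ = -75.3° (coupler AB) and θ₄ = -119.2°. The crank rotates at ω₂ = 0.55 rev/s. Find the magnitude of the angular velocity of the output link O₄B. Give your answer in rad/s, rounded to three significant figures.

ω₂ = 3.456 rad/s (from 0.55 rev/s).
Differentiating the loop-closure r₂e^{iθ₂}+r₃e^{iθ₃}=r₁+r₄e^{iθ₄} gives r₂ω₂e^{iθ₂}+r₃ω₃e^{iθ₃}=r₄ω₄e^{iθ₄}.
Eliminating the other unknown: ω₄ = r₂ω₂ sin(θ₂−θ₃) / [r₄ sin(θ₄−θ₃)].
Numerator sine = +0.98570; denominator sine = -0.69340.
Result = 0.0165·3.456·(+0.98570) / (0.0278·(-0.69340)) = -2.9157 rad/s; magnitude 2.9157 rad/s.

2.92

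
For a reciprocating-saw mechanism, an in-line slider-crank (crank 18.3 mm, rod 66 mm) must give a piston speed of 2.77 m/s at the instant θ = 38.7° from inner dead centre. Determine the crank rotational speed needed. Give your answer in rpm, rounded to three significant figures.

For an in-line slider-crank, |v_piston| = rω|sinθ|·[1 + r cosθ/√(L² − r² sin²θ)].
With r = 0.0183 m, L = 0.066 m, θ = 38.7°: the bracketed kinematic factor |dx/dθ| = 0.013956 m.
ω = v/|dx/dθ| = 2.77/0.013956 = 198.48 rad/s.
N = 60ω/(2π) = 1895.4 rpm.

1900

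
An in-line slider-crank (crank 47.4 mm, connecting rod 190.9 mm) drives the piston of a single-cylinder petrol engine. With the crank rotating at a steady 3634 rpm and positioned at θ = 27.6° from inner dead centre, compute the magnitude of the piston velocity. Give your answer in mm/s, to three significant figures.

ω = 2π·3634/60 = 380.6 rad/s
For an in-line slider-crank, x = r cosθ + √(L² − r² sin²θ), so v = −rω sinθ·[1 + r cosθ/√(L² − r² sin²θ)].
With r = 0.0474 m, L = 0.1909 m, θ = 27.6°: √(L² − r² sin²θ) = 0.18963 m.
v = −0.0474·380.6·0.46330·[1 + 0.0474·0.88620/0.18963] = -10.208 m/s.
|v| = 10.208 m/s = 10208 mm/s.

10200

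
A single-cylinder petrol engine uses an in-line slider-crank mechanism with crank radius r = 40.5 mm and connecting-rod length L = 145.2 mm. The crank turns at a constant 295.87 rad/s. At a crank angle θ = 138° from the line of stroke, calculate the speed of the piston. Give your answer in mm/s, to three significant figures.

ω = 295.9 rad/s
For an in-line slider-crank, x = r cosθ + √(L² − r² sin²θ), so v = −rω sinθ·[1 + r cosθ/√(L² − r² sin²θ)].
With r = 0.0405 m, L = 0.1452 m, θ = 138°: √(L² − r² sin²θ) = 0.14265 m.
v = −0.0405·295.9·0.66913·[1 + 0.0405·-0.74314/0.14265] = -6.3263 m/s.
|v| = 6.3263 m/s = 6326.3 mm/s.

6330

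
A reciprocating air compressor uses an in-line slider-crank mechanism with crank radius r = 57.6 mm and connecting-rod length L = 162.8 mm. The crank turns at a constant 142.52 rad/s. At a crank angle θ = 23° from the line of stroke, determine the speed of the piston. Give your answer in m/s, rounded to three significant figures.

ω = 142.5 rad/s
For an in-line slider-crank, x = r cosθ + √(L² − r² sin²θ), so v = −rω sinθ·[1 + r cosθ/√(L² − r² sin²θ)].
With r = 0.0576 m, L = 0.1628 m, θ = 23°: √(L² − r² sin²θ) = 0.16124 m.
v = −0.0576·142.5·0.39073·[1 + 0.0576·0.92050/0.16124] = -4.2623 m/s.
|v| = 4.2623 m/s.

4.26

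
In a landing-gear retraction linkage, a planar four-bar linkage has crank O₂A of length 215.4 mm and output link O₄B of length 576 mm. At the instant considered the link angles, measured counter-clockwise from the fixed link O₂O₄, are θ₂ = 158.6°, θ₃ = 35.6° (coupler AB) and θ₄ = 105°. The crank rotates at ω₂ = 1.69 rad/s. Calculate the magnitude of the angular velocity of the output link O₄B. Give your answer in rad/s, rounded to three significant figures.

ω₂ = 1.69 rad/s
Differentiating the loop-closure r₂e^{iθ₂}+r₃e^{iθ₃}=r₁+r₄e^{iθ₄} gives r₂ω₂e^{iθ₂}+r₃ω₃e^{iθ₃}=r₄ω₄e^{iθ₄}.
Eliminating the other unknown: ω₄ = r₂ω₂ sin(θ₂−θ₃) / [r₄ sin(θ₄−θ₃)].
Numerator sine = +0.83867; denominator sine = +0.93606.
Result = 0.2154·1.69·(+0.83867) / (0.576·(+0.93606)) = +0.56624 rad/s; magnitude 0.56624 rad/s.

0.566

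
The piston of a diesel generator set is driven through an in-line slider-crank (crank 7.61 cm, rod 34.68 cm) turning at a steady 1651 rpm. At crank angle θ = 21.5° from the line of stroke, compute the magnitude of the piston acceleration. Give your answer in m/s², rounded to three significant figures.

ω = 2π·1651/60 = 172.9 rad/s
x(θ) = r cosθ + √(L² − r² sin²θ); with ω constant, a = ω²·d²x/dθ².
d²x/dθ² = −r cosθ − r²(cos2θ)/√u − r⁴ sin²2θ/(4u^{3/2}),  u = L² − r² sin²θ = 0.119492 m².
Substituting r = 0.0761 m, L = 0.3468 m, θ = 21.5°: d²x/dθ² = -0.083152 m.
a = ω²·d²x/dθ² = (172.9)²·(-0.083152) = -2485.6 m/s²;  |a| = 2485.6 m/s².

2490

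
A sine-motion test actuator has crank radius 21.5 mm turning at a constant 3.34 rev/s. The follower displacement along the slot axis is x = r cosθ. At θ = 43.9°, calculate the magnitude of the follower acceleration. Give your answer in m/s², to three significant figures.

ω = 20.99 rad/s (from 3.34 rev/s).
x = r cosθ ⇒ ẍ = −rω² cosθ (ω constant).
|a| = rω²|cosθ| = 0.0215·(20.99)²·|cos 43.9°| = 6.8227 m/s².

6.82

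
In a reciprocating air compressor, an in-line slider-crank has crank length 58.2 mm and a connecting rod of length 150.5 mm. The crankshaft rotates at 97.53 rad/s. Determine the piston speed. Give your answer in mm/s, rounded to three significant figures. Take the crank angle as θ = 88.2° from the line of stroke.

ω = 97.53 rad/s
For an in-line slider-crank, x = r cosθ + √(L² − r² sin²θ), so v = −rω sinθ·[1 + r cosθ/√(L² − r² sin²θ)].
With r = 0.0582 m, L = 0.1505 m, θ = 88.2°: √(L² − r² sin²θ) = 0.1388 m.
v = −0.0582·97.53·0.99951·[1 + 0.0582·0.03141/0.1388] = -5.7482 m/s.
|v| = 5.7482 m/s = 5748.2 mm/s.

5750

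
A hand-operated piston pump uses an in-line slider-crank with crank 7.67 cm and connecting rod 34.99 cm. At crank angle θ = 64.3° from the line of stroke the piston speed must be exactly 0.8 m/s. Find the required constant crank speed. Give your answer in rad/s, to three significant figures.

10.6

For an in-line slider-crank, |v_piston| = rω|sinθ|·[1 + r cosθ/√(L² − r² sin²θ)].
With r = 0.0767 m, L = 0.3499 m, θ = 64.3°: the bracketed kinematic factor |dx/dθ| = 0.075815 m.
ω = v/|dx/dθ| = 0.8/0.075815 = 10.552 rad/s.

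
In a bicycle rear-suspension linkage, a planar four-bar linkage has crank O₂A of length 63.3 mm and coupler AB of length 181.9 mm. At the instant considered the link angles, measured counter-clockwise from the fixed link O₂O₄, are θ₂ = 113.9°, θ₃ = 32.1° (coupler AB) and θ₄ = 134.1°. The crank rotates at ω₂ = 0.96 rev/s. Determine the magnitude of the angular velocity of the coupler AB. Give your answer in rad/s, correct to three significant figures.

ω₂ = 6.032 rad/s (from 0.96 rev/s).
Differentiating the loop-closure r₂e^{iθ₂}+r₃e^{iθ₃}=r₁+r₄e^{iθ₄} gives r₂ω₂e^{iθ₂}+r₃ω₃e^{iθ₃}=r₄ω₄e^{iθ₄}.
Eliminating the other unknown: ω₃ = r₂ω₂ sin(θ₄−θ₂) / [r₃ sin(θ₃−θ₄)].
Numerator sine = +0.34530; denominator sine = -0.97815.
Result = 0.0633·6.032·(+0.34530) / (0.1819·(-0.97815)) = -0.74099 rad/s; magnitude 0.74099 rad/s.

0.741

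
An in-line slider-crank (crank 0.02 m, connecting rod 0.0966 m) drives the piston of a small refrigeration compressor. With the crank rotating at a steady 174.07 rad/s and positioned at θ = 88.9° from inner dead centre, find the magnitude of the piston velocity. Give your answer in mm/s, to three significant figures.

3490

ω = 174.1 rad/s
For an in-line slider-crank, x = r cosθ + √(L² − r² sin²θ), so v = −rω sinθ·[1 + r cosθ/√(L² − r² sin²θ)].
With r = 0.02 m, L = 0.0966 m, θ = 88.9°: √(L² − r² sin²θ) = 0.094508 m.
v = −0.02·174.1·0.99982·[1 + 0.02·0.01920/0.094508] = -3.4949 m/s.
|v| = 3.4949 m/s = 3494.9 mm/s.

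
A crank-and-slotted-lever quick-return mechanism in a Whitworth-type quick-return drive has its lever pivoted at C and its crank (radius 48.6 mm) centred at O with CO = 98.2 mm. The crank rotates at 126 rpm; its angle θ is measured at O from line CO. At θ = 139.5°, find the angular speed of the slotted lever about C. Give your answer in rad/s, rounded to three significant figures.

3.52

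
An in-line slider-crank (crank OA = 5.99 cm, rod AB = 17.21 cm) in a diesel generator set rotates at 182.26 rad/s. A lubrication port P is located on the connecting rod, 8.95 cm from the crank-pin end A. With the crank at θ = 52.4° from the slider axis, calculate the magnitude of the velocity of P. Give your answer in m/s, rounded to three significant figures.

10.2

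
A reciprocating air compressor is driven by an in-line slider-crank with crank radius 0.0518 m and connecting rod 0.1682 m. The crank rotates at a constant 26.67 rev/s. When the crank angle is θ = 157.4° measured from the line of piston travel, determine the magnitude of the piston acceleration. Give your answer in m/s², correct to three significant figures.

ω = 2π·26.7 = 167.6 rad/s
x(θ) = r cosθ + √(L² − r² sin²θ); with ω constant, a = ω²·d²x/dθ².
d²x/dθ² = −r cosθ − r²(cos2θ)/√u − r⁴ sin²2θ/(4u^{3/2}),  u = L² − r² sin²θ = 0.027895 m².
Substituting r = 0.0518 m, L = 0.1682 m, θ = 157.4°: d²x/dθ² = +0.036307 m.
a = ω²·d²x/dθ² = (167.6)²·(+0.036307) = +1019.5 m/s²;  |a| = 1019.5 m/s².

1020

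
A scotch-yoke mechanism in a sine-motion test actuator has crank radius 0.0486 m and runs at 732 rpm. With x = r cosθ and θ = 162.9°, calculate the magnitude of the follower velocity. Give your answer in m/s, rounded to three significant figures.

1.10

ω = 76.65 rad/s (from 732 rpm).
x = r cosθ ⇒ ẋ = −rω sinθ.
|v| = rω|sinθ| = 0.0486·76.65·|sin 162.9°| = 1.0954 m/s.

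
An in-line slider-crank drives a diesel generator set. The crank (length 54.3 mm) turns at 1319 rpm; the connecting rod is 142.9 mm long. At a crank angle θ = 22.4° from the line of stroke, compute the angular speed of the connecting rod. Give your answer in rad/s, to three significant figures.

ω = 138.1 rad/s (converted from 1319 rpm).
The rod makes angle φ with the slider axis where L sinφ = r sinθ; differentiating, L cosφ·φ̇ = r ω cosθ.
L cosφ = √(L² − r² sin²θ) = 0.14139 m.
|ω_rod| = r ω |cosθ| / √(L² − r² sin²θ) = 0.0543·138.1·0.92455/0.14139 = 49.042 rad/s.

49.0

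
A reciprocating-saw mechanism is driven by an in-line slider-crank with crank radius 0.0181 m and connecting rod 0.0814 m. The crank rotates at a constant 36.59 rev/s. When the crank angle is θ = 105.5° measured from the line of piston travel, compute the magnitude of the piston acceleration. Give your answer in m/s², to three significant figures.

442

ω = 2π·36.6 = 229.9 rad/s
x(θ) = r cosθ + √(L² − r² sin²θ); with ω constant, a = ω²·d²x/dθ².
d²x/dθ² = −r cosθ − r²(cos2θ)/√u − r⁴ sin²2θ/(4u^{3/2}),  u = L² − r² sin²θ = 0.00632175 m².
Substituting r = 0.0181 m, L = 0.0814 m, θ = 105.5°: d²x/dθ² = +0.0083547 m.
a = ω²·d²x/dθ² = (229.9)²·(+0.0083547) = +441.59 m/s²;  |a| = 441.59 m/s².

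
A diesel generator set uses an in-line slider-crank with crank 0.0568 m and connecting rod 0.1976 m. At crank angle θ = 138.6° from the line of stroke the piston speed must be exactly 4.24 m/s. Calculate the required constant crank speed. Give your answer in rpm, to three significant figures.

For an in-line slider-crank, |v_piston| = rω|sinθ|·[1 + r cosθ/√(L² − r² sin²θ)].
With r = 0.0568 m, L = 0.1976 m, θ = 138.6°: the bracketed kinematic factor |dx/dθ| = 0.029313 m.
ω = v/|dx/dθ| = 4.24/0.029313 = 144.65 rad/s.
N = 60ω/(2π) = 1381.3 rpm.

1380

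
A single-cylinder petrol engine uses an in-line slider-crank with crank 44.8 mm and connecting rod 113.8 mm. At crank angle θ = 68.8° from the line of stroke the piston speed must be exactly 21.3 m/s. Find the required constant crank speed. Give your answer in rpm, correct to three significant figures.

4220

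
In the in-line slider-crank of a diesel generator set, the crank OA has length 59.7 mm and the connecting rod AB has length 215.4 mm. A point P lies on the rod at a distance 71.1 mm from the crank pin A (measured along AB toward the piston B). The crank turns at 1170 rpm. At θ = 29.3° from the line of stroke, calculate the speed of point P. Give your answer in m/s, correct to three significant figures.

ω = 122.5 rad/s.  Crank-pin speed |V_A| = rω = 7.3146 m/s, perpendicular to OA.
Rod angle: sinφ = −(r/L) sinθ ⇒ φ = -7.795°; ω_rod = −rω cosθ/√(L²−r²sin²θ) = -29.89 rad/s.
V_P = V_A + ω_rod × AP, with AP = 0.0711 m along the rod.
Components: V_Px = −rω sinθ − a·ω_rod·sinφ = -3.8679 m/s;  V_Py = rω cosθ + a·ω_rod·cosφ = +4.2733 m/s.
|V_P| = √(V_Px² + V_Py²) = 5.7638 m/s.

5.76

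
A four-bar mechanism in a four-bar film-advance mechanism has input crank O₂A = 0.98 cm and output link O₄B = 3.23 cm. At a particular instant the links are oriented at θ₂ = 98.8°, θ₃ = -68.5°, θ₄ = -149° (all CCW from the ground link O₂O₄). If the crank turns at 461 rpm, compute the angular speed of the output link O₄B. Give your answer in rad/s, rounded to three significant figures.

3.26

ω₂ = 48.28 rad/s (from 461 rpm).
Differentiating the loop-closure r₂e^{iθ₂}+r₃e^{iθ₃}=r₁+r₄e^{iθ₄} gives r₂ω₂e^{iθ₂}+r₃ω₃e^{iθ₃}=r₄ω₄e^{iθ₄}.
Eliminating the other unknown: ω₄ = r₂ω₂ sin(θ₂−θ₃) / [r₄ sin(θ₄−θ₃)].
Numerator sine = +0.21985; denominator sine = -0.98629.
Result = 0.0098·48.28·(+0.21985) / (0.0323·(-0.98629)) = -3.2649 rad/s; magnitude 3.2649 rad/s.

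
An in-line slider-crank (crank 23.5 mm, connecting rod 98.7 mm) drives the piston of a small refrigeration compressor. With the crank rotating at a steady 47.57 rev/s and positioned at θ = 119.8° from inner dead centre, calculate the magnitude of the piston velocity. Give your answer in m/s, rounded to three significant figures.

5.36

ω = 2π·47.6 = 298.9 rad/s
For an in-line slider-crank, x = r cosθ + √(L² − r² sin²θ), so v = −rω sinθ·[1 + r cosθ/√(L² − r² sin²θ)].
With r = 0.0235 m, L = 0.0987 m, θ = 119.8°: √(L² − r² sin²θ) = 0.09657 m.
v = −0.0235·298.9·0.86777·[1 + 0.0235·-0.49697/0.09657] = -5.358 m/s.
|v| = 5.358 m/s.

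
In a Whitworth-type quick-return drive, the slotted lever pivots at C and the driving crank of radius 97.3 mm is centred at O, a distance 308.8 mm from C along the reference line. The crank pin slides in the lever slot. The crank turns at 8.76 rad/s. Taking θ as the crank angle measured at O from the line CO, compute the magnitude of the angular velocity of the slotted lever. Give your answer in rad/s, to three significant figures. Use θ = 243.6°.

0.437

ω = 8.76 rad/s
Crank pin A relative to C: A = (d + r cosθ, r sinθ); lever angle φ = atan2(r sinθ, d + r cosθ).
Differentiating tanφ: φ̇ = rω(d cosθ + r)/(d² + r² + 2dr cosθ).
d² + r² + 2dr cosθ = |CA|² = 0.0781055 m²;  d cosθ + r = -0.040003 m.
|ω_lever| = |0.0973·8.76·-0.040003| / 0.0781055 = 0.43655 rad/s.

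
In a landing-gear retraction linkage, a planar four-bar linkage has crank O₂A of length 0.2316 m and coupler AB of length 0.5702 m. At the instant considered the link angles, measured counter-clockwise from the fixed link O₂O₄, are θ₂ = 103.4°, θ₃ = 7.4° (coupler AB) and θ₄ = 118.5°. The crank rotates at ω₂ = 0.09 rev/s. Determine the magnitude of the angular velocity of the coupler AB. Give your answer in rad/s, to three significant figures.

ω₂ = 0.5655 rad/s (from 0.09 rev/s).
Differentiating the loop-closure r₂e^{iθ₂}+r₃e^{iθ₃}=r₁+r₄e^{iθ₄} gives r₂ω₂e^{iθ₂}+r₃ω₃e^{iθ₃}=r₄ω₄e^{iθ₄}.
Eliminating the other unknown: ω₃ = r₂ω₂ sin(θ₄−θ₂) / [r₃ sin(θ₃−θ₄)].
Numerator sine = +0.26050; denominator sine = -0.93295.
Result = 0.2316·0.5655·(+0.26050) / (0.5702·(-0.93295)) = -0.064134 rad/s; magnitude 0.064134 rad/s.

0.0641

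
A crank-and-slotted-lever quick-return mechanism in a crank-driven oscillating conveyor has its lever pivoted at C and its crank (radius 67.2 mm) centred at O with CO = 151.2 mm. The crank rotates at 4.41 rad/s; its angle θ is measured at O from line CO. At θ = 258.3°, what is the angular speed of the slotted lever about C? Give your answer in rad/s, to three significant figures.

ω = 4.41 rad/s
Crank pin A relative to C: A = (d + r cosθ, r sinθ); lever angle φ = atan2(r sinθ, d + r cosθ).
Differentiating tanφ: φ̇ = rω(d cosθ + r)/(d² + r² + 2dr cosθ).
d² + r² + 2dr cosθ = |CA|² = 0.0232564 m²;  d cosθ + r = +0.036539 m.
|ω_lever| = |0.0672·4.41·+0.036539| / 0.0232564 = 0.4656 rad/s.

0.466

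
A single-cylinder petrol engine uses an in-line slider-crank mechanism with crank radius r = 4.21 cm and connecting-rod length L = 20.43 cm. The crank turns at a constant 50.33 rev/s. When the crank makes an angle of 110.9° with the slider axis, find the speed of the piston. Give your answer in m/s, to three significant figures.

11.5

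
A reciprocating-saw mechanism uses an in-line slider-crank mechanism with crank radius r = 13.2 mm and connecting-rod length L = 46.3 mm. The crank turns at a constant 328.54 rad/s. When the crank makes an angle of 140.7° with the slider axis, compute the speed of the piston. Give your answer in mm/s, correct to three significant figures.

2130

ω = 328.5 rad/s
For an in-line slider-crank, x = r cosθ + √(L² − r² sin²θ), so v = −rω sinθ·[1 + r cosθ/√(L² − r² sin²θ)].
With r = 0.0132 m, L = 0.0463 m, θ = 140.7°: √(L² − r² sin²θ) = 0.045539 m.
v = −0.0132·328.5·0.63338·[1 + 0.0132·-0.77384/0.045539] = -2.1307 m/s.
|v| = 2.1307 m/s = 2130.7 mm/s.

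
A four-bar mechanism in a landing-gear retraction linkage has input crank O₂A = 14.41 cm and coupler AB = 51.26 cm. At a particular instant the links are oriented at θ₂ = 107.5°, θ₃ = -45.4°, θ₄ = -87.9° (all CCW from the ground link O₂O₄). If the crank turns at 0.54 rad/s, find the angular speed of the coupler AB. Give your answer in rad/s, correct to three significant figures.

ω₂ = 0.54 rad/s
Differentiating the loop-closure r₂e^{iθ₂}+r₃e^{iθ₃}=r₁+r₄e^{iθ₄} gives r₂ω₂e^{iθ₂}+r₃ω₃e^{iθ₃}=r₄ω₄e^{iθ₄}.
Eliminating the other unknown: ω₃ = r₂ω₂ sin(θ₄−θ₂) / [r₃ sin(θ₃−θ₄)].
Numerator sine = +0.26556; denominator sine = +0.67559.
Result = 0.1441·0.54·(+0.26556) / (0.5126·(+0.67559)) = +0.059669 rad/s; magnitude 0.059669 rad/s.

0.0597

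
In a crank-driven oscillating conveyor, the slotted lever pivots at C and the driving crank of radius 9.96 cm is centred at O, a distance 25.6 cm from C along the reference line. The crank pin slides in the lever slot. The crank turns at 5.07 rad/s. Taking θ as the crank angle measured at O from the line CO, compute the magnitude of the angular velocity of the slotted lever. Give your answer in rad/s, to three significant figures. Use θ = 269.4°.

ω = 5.07 rad/s
Crank pin A relative to C: A = (d + r cosθ, r sinθ); lever angle φ = atan2(r sinθ, d + r cosθ).
Differentiating tanφ: φ̇ = rω(d cosθ + r)/(d² + r² + 2dr cosθ).
d² + r² + 2dr cosθ = |CA|² = 0.0749221 m²;  d cosθ + r = +0.096919 m.
|ω_lever| = |0.0996·5.07·+0.096919| / 0.0749221 = 0.65323 rad/s.

0.653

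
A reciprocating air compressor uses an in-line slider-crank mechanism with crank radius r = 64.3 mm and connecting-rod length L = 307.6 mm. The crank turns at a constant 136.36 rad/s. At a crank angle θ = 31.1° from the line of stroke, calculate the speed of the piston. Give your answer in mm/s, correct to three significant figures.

5340

ω = 136.4 rad/s
For an in-line slider-crank, x = r cosθ + √(L² − r² sin²θ), so v = −rω sinθ·[1 + r cosθ/√(L² − r² sin²θ)].
With r = 0.0643 m, L = 0.3076 m, θ = 31.1°: √(L² − r² sin²θ) = 0.3058 m.
v = −0.0643·136.4·0.51653·[1 + 0.0643·0.85627/0.3058] = -5.3443 m/s.
|v| = 5.3443 m/s = 5344.3 mm/s.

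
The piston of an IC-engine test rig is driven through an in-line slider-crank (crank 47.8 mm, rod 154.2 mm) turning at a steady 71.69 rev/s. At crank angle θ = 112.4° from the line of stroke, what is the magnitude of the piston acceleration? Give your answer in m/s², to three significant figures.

ω = 2π·71.7 = 450.4 rad/s
x(θ) = r cosθ + √(L² − r² sin²θ); with ω constant, a = ω²·d²x/dθ².
d²x/dθ² = −r cosθ − r²(cos2θ)/√u − r⁴ sin²2θ/(4u^{3/2}),  u = L² − r² sin²θ = 0.0218246 m².
Substituting r = 0.0478 m, L = 0.1542 m, θ = 112.4°: d²x/dθ² = +0.028989 m.
a = ω²·d²x/dθ² = (450.4)²·(+0.028989) = +5881.7 m/s²;  |a| = 5881.7 m/s².

5880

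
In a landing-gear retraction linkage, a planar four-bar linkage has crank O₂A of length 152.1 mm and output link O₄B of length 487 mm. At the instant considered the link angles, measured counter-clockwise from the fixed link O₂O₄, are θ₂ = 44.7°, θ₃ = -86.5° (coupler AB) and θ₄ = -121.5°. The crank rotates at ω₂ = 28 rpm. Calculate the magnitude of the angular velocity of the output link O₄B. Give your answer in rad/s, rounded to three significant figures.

1.20

ω₂ = 2.932 rad/s (from 28 rpm).
Differentiating the loop-closure r₂e^{iθ₂}+r₃e^{iθ₃}=r₁+r₄e^{iθ₄} gives r₂ω₂e^{iθ₂}+r₃ω₃e^{iθ₃}=r₄ω₄e^{iθ₄}.
Eliminating the other unknown: ω₄ = r₂ω₂ sin(θ₂−θ₃) / [r₄ sin(θ₄−θ₃)].
Numerator sine = +0.75241; denominator sine = -0.57358.
Result = 0.1521·2.932·(+0.75241) / (0.487·(-0.57358)) = -1.2013 rad/s; magnitude 1.2013 rad/s.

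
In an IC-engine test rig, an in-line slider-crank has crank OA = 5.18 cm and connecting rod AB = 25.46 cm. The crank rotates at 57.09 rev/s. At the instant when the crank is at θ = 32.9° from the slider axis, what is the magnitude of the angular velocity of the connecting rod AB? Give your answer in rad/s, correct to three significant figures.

61.7

ω = 358.7 rad/s (converted from 57.09 rev/s).
The rod makes angle φ with the slider axis where L sinφ = r sinθ; differentiating, L cosφ·φ̇ = r ω cosθ.
L cosφ = √(L² − r² sin²θ) = 0.25304 m.
|ω_rod| = r ω |cosθ| / √(L² − r² sin²θ) = 0.0518·358.7·0.83962/0.25304 = 61.654 rad/s.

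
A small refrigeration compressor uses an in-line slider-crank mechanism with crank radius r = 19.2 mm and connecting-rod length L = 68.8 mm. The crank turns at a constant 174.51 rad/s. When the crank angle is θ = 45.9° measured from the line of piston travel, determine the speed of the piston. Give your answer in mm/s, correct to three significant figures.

2880

ω = 174.5 rad/s
For an in-line slider-crank, x = r cosθ + √(L² − r² sin²θ), so v = −rω sinθ·[1 + r cosθ/√(L² − r² sin²θ)].
With r = 0.0192 m, L = 0.0688 m, θ = 45.9°: √(L² − r² sin²θ) = 0.067404 m.
v = −0.0192·174.5·0.71813·[1 + 0.0192·0.69591/0.067404] = -2.8831 m/s.
|v| = 2.8831 m/s = 2883.1 mm/s.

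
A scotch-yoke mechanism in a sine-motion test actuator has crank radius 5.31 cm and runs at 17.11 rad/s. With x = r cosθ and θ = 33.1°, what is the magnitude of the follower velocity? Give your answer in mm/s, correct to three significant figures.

496

ω = 17.11 rad/s
x = r cosθ ⇒ ẋ = −rω sinθ.
|v| = rω|sinθ| = 0.0531·17.11·|sin 33.1°| = 0.49616 m/s = 496.16 mm/s.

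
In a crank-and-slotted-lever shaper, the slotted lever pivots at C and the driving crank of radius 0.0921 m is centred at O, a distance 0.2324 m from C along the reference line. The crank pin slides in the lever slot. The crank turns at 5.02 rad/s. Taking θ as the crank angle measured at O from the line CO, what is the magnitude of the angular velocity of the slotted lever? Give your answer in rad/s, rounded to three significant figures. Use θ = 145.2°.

1.67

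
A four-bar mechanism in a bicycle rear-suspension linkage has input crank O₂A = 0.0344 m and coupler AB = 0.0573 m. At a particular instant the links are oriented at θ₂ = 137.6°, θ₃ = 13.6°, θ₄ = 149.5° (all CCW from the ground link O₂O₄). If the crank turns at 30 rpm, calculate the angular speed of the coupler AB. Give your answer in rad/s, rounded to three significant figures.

ω₂ = 3.142 rad/s (from 30 rpm).
Differentiating the loop-closure r₂e^{iθ₂}+r₃e^{iθ₃}=r₁+r₄e^{iθ₄} gives r₂ω₂e^{iθ₂}+r₃ω₃e^{iθ₃}=r₄ω₄e^{iθ₄}.
Eliminating the other unknown: ω₃ = r₂ω₂ sin(θ₄−θ₂) / [r₃ sin(θ₃−θ₄)].
Numerator sine = +0.20620; denominator sine = -0.69591.
Result = 0.0344·3.142·(+0.20620) / (0.0573·(-0.69591)) = -0.55885 rad/s; magnitude 0.55885 rad/s.

0.559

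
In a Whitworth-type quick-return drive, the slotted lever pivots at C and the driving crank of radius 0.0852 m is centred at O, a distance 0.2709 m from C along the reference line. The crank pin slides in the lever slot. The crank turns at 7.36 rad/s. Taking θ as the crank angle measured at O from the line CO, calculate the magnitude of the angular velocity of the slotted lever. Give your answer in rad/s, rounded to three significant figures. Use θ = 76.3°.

1.02

ω = 7.36 rad/s
Crank pin A relative to C: A = (d + r cosθ, r sinθ); lever angle φ = atan2(r sinθ, d + r cosθ).
Differentiating tanφ: φ̇ = rω(d cosθ + r)/(d² + r² + 2dr cosθ).
d² + r² + 2dr cosθ = |CA|² = 0.0915786 m²;  d cosθ + r = +0.14936 m.
|ω_lever| = |0.0852·7.36·+0.14936| / 0.0915786 = 1.0227 rad/s.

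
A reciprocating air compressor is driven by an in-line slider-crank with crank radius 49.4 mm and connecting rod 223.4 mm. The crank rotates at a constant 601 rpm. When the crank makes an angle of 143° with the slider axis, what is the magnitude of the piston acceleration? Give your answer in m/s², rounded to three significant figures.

ω = 2π·601/60 = 62.94 rad/s
x(θ) = r cosθ + √(L² − r² sin²θ); with ω constant, a = ω²·d²x/dθ².
d²x/dθ² = −r cosθ − r²(cos2θ)/√u − r⁴ sin²2θ/(4u^{3/2}),  u = L² − r² sin²θ = 0.0490237 m².
Substituting r = 0.0494 m, L = 0.2234 m, θ = 143°: d²x/dθ² = +0.036288 m.
a = ω²·d²x/dθ² = (62.94)²·(+0.036288) = +143.74 m/s²;  |a| = 143.74 m/s².

144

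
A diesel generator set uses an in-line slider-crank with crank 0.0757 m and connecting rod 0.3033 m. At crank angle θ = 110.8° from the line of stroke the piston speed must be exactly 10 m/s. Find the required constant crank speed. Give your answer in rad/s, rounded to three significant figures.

For an in-line slider-crank, |v_piston| = rω|sinθ|·[1 + r cosθ/√(L² − r² sin²θ)].
With r = 0.0757 m, L = 0.3033 m, θ = 110.8°: the bracketed kinematic factor |dx/dθ| = 0.064316 m.
ω = v/|dx/dθ| = 10/0.064316 = 155.48 rad/s.

155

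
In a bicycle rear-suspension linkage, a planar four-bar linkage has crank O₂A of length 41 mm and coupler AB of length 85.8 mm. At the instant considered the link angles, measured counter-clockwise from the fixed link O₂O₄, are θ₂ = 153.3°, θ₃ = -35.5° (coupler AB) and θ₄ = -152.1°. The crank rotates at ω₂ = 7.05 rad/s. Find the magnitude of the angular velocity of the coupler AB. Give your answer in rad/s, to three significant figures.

ω₂ = 7.05 rad/s
Differentiating the loop-closure r₂e^{iθ₂}+r₃e^{iθ₃}=r₁+r₄e^{iθ₄} gives r₂ω₂e^{iθ₂}+r₃ω₃e^{iθ₃}=r₄ω₄e^{iθ₄}.
Eliminating the other unknown: ω₃ = r₂ω₂ sin(θ₄−θ₂) / [r₃ sin(θ₃−θ₄)].
Numerator sine = +0.81513; denominator sine = +0.89415.
Result = 0.041·7.05·(+0.81513) / (0.0858·(+0.89415)) = +3.0711 rad/s; magnitude 3.0711 rad/s.

3.07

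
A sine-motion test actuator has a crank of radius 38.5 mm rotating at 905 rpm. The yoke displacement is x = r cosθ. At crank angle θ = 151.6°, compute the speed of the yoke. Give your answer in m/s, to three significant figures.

ω = 94.77 rad/s (from 905 rpm).
x = r cosθ ⇒ ẋ = −rω sinθ.
|v| = rω|sinθ| = 0.0385·94.77·|sin 151.6°| = 1.7354 m/s.

1.74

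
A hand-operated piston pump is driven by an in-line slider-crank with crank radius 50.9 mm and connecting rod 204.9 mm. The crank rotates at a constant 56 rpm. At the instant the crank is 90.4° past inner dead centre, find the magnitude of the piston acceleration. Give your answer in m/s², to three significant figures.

ω = 2π·56/60 = 5.864 rad/s
x(θ) = r cosθ + √(L² − r² sin²θ); with ω constant, a = ω²·d²x/dθ².
d²x/dθ² = −r cosθ − r²(cos2θ)/√u − r⁴ sin²2θ/(4u^{3/2}),  u = L² − r² sin²θ = 0.0393933 m².
Substituting r = 0.0509 m, L = 0.2049 m, θ = 90.4°: d²x/dθ² = +0.013407 m.
a = ω²·d²x/dθ² = (5.864)²·(+0.013407) = +0.46108 m/s²;  |a| = 0.46108 m/s².

0.461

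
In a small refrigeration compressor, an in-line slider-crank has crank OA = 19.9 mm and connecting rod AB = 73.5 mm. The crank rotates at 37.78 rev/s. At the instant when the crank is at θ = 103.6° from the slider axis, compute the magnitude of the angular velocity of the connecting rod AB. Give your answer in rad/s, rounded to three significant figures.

15.7

ω = 237.4 rad/s (converted from 37.78 rev/s).
The rod makes angle φ with the slider axis where L sinφ = r sinθ; differentiating, L cosφ·φ̇ = r ω cosθ.
L cosφ = √(L² − r² sin²θ) = 0.070909 m.
|ω_rod| = r ω |cosθ| / √(L² − r² sin²θ) = 0.0199·237.4·0.23514/0.070909 = 15.665 rad/s.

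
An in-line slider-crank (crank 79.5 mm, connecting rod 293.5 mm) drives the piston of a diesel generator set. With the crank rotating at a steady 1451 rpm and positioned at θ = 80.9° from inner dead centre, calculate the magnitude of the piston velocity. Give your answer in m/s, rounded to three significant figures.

ω = 2π·1451/60 = 151.9 rad/s
For an in-line slider-crank, x = r cosθ + √(L² − r² sin²θ), so v = −rω sinθ·[1 + r cosθ/√(L² − r² sin²θ)].
With r = 0.0795 m, L = 0.2935 m, θ = 80.9°: √(L² − r² sin²θ) = 0.28281 m.
v = −0.0795·151.9·0.98741·[1 + 0.0795·0.15816/0.28281] = -12.458 m/s.
|v| = 12.458 m/s.

12.5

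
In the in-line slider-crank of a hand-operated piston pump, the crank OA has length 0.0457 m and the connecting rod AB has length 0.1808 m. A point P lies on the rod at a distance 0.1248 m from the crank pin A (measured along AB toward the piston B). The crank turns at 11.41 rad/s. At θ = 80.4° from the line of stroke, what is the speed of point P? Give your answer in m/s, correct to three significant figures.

ω = 11.41 rad/s.  Crank-pin speed |V_A| = rω = 0.52144 m/s, perpendicular to OA.
Rod angle: sinφ = −(r/L) sinθ ⇒ φ = -14.432°; ω_rod = −rω cosθ/√(L²−r²sin²θ) = -0.49664 rad/s.
V_P = V_A + ω_rod × AP, with AP = 0.1248 m along the rod.
Components: V_Px = −rω sinθ − a·ω_rod·sinφ = -0.52958 m/s;  V_Py = rω cosθ + a·ω_rod·cosφ = +0.026934 m/s.
|V_P| = √(V_Px² + V_Py²) = 0.53027 m/s.

0.530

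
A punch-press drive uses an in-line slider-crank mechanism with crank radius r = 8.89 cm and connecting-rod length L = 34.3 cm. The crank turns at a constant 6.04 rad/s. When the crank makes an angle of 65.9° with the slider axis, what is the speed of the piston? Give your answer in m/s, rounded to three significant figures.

0.544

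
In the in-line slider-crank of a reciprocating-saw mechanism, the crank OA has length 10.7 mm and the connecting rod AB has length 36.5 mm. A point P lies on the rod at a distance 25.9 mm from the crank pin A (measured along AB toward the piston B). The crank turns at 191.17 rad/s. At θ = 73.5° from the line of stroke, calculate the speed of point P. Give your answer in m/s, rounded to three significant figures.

ω = 191.2 rad/s.  Crank-pin speed |V_A| = rω = 2.0455 m/s, perpendicular to OA.
Rod angle: sinφ = −(r/L) sinθ ⇒ φ = -16.325°; ω_rod = −rω cosθ/√(L²−r²sin²θ) = -16.585 rad/s.
V_P = V_A + ω_rod × AP, with AP = 0.0259 m along the rod.
Components: V_Px = −rω sinθ − a·ω_rod·sinφ = -2.082 m/s;  V_Py = rω cosθ + a·ω_rod·cosφ = +0.16872 m/s.
|V_P| = √(V_Px² + V_Py²) = 2.0888 m/s.

2.09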